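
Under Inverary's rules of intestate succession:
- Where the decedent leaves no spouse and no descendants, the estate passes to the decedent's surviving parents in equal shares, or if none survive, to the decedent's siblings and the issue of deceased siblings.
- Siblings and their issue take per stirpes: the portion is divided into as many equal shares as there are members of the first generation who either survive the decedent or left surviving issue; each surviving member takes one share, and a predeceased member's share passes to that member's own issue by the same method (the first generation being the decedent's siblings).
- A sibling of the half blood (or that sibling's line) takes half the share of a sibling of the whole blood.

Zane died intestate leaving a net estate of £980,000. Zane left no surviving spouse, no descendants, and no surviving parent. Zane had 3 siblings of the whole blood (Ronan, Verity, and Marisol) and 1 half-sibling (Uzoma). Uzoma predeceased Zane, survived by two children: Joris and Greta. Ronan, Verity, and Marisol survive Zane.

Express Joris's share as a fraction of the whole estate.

The entire £980,000 passes to the siblings and their issue.
Counting each half-blood sibling's line as half a unit, there are 7/2 units in £980,000, so one unit is £280,000. Whole-blood lines (Ronan, Verity, and Marisol) take £280,000 each; half-blood lines (Uzoma) take £140,000 each.
Uzoma's share (£140,000) is divided into 2 shares of £70,000: Joris and Greta each take £70,000.

Joris receives 1/14 of the estate.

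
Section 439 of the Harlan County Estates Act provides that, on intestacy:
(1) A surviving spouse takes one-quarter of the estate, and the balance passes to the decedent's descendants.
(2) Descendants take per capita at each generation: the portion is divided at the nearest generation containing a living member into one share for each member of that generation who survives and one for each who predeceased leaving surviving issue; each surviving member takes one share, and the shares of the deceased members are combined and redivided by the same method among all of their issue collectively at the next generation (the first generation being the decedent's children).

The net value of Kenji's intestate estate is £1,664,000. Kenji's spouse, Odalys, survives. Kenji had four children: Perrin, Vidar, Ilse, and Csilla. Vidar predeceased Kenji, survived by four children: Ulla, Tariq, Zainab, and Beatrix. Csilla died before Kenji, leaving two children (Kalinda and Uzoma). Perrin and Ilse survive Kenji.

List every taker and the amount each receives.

Odalys takes one-quarter of £1,664,000 = £416,000. The remaining £1,248,000 passes to the descendants.
The descendants' portion (£1,248,000) is divided at the children's generation into 4 shares of £312,000. Perrin and Ilse each take £312,000. The 2 shares of the deceased (Vidar and Csilla) are combined into a pool of £624,000.
That pool (£624,000) is divided at the grandchildren's generation equally among Ulla, Tariq, Zainab, Beatrix, Kalinda, and Uzoma: £104,000 each.

Odalys: £416,000; Perrin: £312,000; Ulla: £104,000; Tariq: £104,000; Zainab: £104,000; Beatrix: £104,000; Ilse: £312,000; Kalinda: £104,000; Uzoma: £104,000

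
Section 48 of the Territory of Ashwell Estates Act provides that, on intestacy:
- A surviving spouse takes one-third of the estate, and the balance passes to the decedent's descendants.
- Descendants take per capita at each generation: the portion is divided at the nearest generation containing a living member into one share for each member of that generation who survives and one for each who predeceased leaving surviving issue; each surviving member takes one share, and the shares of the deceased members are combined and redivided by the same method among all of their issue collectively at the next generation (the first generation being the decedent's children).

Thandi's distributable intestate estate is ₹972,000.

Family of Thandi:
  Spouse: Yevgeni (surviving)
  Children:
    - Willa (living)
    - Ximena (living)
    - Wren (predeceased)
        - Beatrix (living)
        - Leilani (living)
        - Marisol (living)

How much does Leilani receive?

Yevgeni takes one-third of ₹972,000 = ₹324,000. The remaining ₹648,000 passes to the descendants.
The descendants' portion (₹648,000) is divided at the children's generation into 3 shares of ₹216,000. Willa and Ximena each take ₹216,000. The remaining share for the deceased Wren (₹216,000) is carried to the next generation.
That pool (₹216,000) is divided at the grandchildren's generation equally among Beatrix, Leilani, and Marisol: ₹72,000 each.

Leilani receives ₹72,000.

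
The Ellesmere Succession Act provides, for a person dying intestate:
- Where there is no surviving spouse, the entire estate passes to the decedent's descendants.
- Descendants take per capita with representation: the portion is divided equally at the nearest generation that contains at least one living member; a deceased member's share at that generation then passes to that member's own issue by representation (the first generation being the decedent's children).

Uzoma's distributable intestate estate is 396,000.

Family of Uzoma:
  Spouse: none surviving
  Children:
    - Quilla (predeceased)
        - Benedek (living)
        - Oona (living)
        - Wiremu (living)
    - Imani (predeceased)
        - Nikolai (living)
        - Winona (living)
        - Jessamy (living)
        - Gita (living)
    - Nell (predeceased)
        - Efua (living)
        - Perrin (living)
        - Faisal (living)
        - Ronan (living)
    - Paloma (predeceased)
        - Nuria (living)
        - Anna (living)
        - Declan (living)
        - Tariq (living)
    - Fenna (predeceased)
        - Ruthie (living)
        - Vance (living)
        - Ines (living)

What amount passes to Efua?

The entire 396,000 passes to the descendants.
No child survives, so the initial division is made at the grandchildren's generation.
That amount (396,000) is divided into 18 shares of 22,000: Benedek, Oona, Wiremu, Nikolai, Winona, Jessamy, Gita, Efua, Perrin, Faisal, Ronan, Nuria, Anna, Declan, Tariq, Ruthie, Vance, and Ines each take 22,000.

Efua receives 22,000.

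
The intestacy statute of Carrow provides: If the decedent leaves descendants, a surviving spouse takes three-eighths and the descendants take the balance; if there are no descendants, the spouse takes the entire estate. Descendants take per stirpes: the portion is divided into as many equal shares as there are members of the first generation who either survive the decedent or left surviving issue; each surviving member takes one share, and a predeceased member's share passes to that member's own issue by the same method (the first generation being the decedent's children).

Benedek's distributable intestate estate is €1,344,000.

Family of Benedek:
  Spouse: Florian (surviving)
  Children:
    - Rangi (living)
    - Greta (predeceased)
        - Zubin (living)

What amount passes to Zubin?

Florian takes three-eighths of €1,344,000 = €504,000. The remaining €840,000 passes to the descendants.
The descendants' portion (€840,000) is divided into 2 shares of €420,000: Rangi takes €420,000; Greta's €420,000 share passes to Greta's issue.
Greta's share (€420,000) passes entirely to Zubin.

Zubin receives €420,000.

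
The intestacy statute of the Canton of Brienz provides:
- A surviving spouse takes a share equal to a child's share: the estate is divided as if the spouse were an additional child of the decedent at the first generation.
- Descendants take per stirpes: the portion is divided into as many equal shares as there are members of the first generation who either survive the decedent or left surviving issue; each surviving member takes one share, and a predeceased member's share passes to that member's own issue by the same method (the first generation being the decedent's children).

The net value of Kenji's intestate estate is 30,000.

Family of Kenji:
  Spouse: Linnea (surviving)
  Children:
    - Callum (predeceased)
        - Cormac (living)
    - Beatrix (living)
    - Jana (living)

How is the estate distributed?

The spouse counts as an additional share at the children's level, so there are 4 primary shares of 7,500. Linnea takes one such share (7,500).
The children's combined portion (22,500) is divided into 3 shares of 7,500: Beatrix and Jana each take 7,500; Callum's 7,500 share passes to Callum's issue.
Callum's share (7,500) passes entirely to Cormac.

Linnea: 7,500; Cormac: 7,500; Beatrix: 7,500; Jana: 7,500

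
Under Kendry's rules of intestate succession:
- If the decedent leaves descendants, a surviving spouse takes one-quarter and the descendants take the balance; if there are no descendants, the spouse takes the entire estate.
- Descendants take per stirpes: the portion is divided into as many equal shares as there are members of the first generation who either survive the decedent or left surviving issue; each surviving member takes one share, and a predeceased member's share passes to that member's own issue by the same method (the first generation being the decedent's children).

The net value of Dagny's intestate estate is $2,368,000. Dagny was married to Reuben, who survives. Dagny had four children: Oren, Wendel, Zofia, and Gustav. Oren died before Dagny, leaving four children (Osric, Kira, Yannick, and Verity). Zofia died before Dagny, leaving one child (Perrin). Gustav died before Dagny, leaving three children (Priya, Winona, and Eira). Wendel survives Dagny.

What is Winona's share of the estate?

Reuben takes one-quarter of $2,368,000 = $592,000. The remaining $1,776,000 passes to the descendants.
The descendants' portion ($1,776,000) is divided into 4 shares of $444,000: Wendel takes $444,000; Oren's $444,000 share passes to Oren's issue; Zofia's $444,000 share passes to Zofia's issue; Gustav's $444,000 share passes to Gustav's issue.
Oren's share ($444,000) is divided into 4 shares of $111,000: Osric, Kira, Yannick, and Verity each take $111,000.
Zofia's share ($444,000) passes entirely to Perrin.
Gustav's share ($444,000) is divided into 3 shares of $148,000: Priya, Winona, and Eira each take $148,000.

Winona receives $148,000.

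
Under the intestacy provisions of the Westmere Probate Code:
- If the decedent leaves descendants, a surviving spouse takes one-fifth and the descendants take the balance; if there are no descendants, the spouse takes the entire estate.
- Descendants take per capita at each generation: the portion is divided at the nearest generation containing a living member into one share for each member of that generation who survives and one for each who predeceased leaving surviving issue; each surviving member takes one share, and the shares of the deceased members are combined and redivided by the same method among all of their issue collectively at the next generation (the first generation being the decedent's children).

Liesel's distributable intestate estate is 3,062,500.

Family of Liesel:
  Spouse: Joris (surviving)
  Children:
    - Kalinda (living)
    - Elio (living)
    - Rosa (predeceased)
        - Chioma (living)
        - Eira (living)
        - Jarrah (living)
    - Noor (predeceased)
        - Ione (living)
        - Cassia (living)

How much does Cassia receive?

Joris takes one-fifth of 3,062,500 = 612,500. The remaining 2,450,000 passes to the descendants.
The descendants' portion (2,450,000) is divided at the children's generation into 4 shares of 612,500. Kalinda and Elio each take 612,500. The 2 shares of the deceased (Rosa and Noor) are combined into a pool of 1,225,000.
That pool (1,225,000) is divided at the grandchildren's generation equally among Chioma, Eira, Jarrah, Ione, and Cassia: 245,000 each.

Cassia receives 245,000.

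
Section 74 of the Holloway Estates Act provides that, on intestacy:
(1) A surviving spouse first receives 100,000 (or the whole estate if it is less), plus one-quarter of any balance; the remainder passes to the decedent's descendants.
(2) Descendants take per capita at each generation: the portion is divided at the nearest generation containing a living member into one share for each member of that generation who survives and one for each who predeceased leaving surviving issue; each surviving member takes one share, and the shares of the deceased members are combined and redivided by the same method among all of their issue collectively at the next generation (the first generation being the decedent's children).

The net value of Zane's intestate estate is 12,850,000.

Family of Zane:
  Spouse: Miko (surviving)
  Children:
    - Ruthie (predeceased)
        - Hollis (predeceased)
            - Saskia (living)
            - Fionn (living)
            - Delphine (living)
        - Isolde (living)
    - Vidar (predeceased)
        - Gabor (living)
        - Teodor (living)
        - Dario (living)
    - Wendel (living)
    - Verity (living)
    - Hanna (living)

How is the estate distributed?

Miko: 3,287,500; Saskia: 255,000; Fionn: 255,000; Delphine: 255,000; Isolde: 765,000; Gabor: 765,000; Teodor: 765,000; Dario: 765,000; Wendel: 1,912,500; Verity: 1,912,500; Hanna: 1,912,500

Miko first takes 100,000, leaving a balance of 12,750,000. Miko then takes one-quarter of the balance (3,187,500), for a total of 3,287,500. The remaining 9,562,500 passes to the descendants.
The descendants' portion (9,562,500) is divided at the children's generation into 5 shares of 1,912,500. Wendel, Verity, and Hanna each take 1,912,500. The 2 shares of the deceased (Ruthie and Vidar) are combined into a pool of 3,825,000.
That pool (3,825,000) is divided at the grandchildren's generation into 5 shares of 765,000. Isolde, Gabor, Teodor, and Dario each take 765,000. The remaining share for the deceased Hollis (765,000) is carried to the next generation.
That pool (765,000) is divided at the great-grandchildren's generation equally among Saskia, Fionn, and Delphine: 255,000 each.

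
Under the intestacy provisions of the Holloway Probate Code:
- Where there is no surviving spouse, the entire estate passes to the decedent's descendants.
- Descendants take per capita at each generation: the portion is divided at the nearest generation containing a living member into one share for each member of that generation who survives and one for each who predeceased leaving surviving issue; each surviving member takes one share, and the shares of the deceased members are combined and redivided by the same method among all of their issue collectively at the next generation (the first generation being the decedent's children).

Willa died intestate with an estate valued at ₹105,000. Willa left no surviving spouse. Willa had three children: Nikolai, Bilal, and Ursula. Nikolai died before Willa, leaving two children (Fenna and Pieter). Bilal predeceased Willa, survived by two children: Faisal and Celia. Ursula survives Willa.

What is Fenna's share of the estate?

Fenna receives ₹17,500.

The entire ₹105,000 passes to the descendants.
That amount (₹105,000) is divided at the children's generation into 3 shares of ₹35,000. Ursula takes ₹35,000. The 2 shares of the deceased (Nikolai and Bilal) are combined into a pool of ₹70,000.
That pool (₹70,000) is divided at the grandchildren's generation equally among Fenna, Pieter, Faisal, and Celia: ₹17,500 each.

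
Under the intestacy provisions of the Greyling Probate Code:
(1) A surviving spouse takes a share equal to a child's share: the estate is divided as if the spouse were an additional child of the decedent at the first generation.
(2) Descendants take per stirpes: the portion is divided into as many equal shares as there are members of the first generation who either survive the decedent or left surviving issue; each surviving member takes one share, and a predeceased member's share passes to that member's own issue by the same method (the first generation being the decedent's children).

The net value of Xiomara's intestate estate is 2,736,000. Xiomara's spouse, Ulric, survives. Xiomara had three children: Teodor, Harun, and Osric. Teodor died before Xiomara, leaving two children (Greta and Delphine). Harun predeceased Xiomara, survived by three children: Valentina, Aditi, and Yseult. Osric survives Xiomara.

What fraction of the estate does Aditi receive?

The spouse counts as an additional share at the children's level, so there are 4 primary shares of 684,000. Ulric takes one such share (684,000).
The children's combined portion (2,052,000) is divided into 3 shares of 684,000: Osric takes 684,000; Teodor's 684,000 share passes to Teodor's issue; Harun's 684,000 share passes to Harun's issue.
Teodor's share (684,000) is divided into 2 shares of 342,000: Greta and Delphine each take 342,000.
Harun's share (684,000) is divided into 3 shares of 228,000: Valentina, Aditi, and Yseult each take 228,000.

Aditi receives 1/12 of the estate.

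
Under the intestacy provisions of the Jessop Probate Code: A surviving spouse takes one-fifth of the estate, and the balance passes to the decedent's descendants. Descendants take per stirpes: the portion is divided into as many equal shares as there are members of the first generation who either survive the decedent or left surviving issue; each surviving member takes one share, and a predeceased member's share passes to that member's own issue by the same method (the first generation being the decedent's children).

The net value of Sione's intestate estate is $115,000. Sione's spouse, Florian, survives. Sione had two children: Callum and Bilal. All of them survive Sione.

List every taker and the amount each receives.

Florian takes one-fifth of $115,000 = $23,000. The remaining $92,000 passes to the descendants.
The descendants' portion ($92,000) is divided into 2 shares of $46,000: Callum and Bilal each take $46,000.

Florian: $23,000; Callum: $46,000; Bilal: $46,000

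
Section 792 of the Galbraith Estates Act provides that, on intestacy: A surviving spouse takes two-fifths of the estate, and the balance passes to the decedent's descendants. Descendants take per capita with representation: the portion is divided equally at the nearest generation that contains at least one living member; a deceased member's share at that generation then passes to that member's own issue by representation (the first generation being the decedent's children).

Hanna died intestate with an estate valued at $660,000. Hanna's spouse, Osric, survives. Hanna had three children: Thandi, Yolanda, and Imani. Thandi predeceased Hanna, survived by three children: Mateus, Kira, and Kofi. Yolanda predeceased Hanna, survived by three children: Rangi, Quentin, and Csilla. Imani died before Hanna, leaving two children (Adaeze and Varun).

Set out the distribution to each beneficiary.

Osric takes two-fifths of $660,000 = $264,000. The remaining $396,000 passes to the descendants.
No child survives, so the initial division is made at the grandchildren's generation.
The descendants' portion ($396,000) is divided into 8 shares of $49,500: Mateus, Kira, Kofi, Rangi, Quentin, Csilla, Adaeze, and Varun each take $49,500.

Osric: $264,000; Mateus: $49,500; Kira: $49,500; Kofi: $49,500; Rangi: $49,500; Quentin: $49,500; Csilla: $49,500; Adaeze: $49,500; Varun: $49,500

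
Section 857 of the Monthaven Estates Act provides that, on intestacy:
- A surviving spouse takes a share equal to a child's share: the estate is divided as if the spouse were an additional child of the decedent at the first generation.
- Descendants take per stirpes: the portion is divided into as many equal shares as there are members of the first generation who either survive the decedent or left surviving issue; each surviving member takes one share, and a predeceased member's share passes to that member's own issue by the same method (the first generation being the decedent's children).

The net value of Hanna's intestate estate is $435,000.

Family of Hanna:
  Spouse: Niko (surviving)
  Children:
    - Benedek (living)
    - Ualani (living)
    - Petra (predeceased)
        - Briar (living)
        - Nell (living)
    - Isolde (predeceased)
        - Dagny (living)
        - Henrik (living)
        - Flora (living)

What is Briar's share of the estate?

Briar receives $43,500.

The spouse counts as an additional share at the children's level, so there are 5 primary shares of $87,000. Niko takes one such share ($87,000).
The children's combined portion ($348,000) is divided into 4 shares of $87,000: Benedek and Ualani each take $87,000; Petra's $87,000 share passes to Petra's issue; Isolde's $87,000 share passes to Isolde's issue.
Petra's share ($87,000) is divided into 2 shares of $43,500: Briar and Nell each take $43,500.
Isolde's share ($87,000) is divided into 3 shares of $29,000: Dagny, Henrik, and Flora each take $29,000.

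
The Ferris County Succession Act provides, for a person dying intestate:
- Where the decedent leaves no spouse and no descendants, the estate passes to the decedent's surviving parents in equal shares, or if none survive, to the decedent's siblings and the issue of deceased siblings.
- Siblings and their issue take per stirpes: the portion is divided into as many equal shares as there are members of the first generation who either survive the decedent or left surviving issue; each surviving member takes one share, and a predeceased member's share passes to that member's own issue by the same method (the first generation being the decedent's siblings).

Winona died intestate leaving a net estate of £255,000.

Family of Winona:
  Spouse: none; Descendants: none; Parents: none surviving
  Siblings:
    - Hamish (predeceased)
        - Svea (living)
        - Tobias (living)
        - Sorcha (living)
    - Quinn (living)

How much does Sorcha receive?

Sorcha receives £42,500.

The entire £255,000 passes to the siblings and their issue.
That amount (£255,000) is divided into 2 shares of £127,500: Quinn takes £127,500; Hamish's £127,500 share passes to Hamish's issue.
Hamish's share (£127,500) is divided into 3 shares of £42,500: Svea, Tobias, and Sorcha each take £42,500.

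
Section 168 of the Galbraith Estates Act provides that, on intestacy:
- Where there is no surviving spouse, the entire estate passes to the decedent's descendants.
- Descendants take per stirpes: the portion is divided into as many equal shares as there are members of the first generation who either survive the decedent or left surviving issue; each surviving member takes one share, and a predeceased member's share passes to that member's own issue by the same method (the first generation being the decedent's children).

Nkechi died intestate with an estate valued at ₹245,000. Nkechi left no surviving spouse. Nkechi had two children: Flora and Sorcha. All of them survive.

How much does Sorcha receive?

Sorcha receives ₹122,500.

The entire ₹245,000 passes to the descendants.
That amount (₹245,000) is divided into 2 shares of ₹122,500: Flora and Sorcha each take ₹122,500.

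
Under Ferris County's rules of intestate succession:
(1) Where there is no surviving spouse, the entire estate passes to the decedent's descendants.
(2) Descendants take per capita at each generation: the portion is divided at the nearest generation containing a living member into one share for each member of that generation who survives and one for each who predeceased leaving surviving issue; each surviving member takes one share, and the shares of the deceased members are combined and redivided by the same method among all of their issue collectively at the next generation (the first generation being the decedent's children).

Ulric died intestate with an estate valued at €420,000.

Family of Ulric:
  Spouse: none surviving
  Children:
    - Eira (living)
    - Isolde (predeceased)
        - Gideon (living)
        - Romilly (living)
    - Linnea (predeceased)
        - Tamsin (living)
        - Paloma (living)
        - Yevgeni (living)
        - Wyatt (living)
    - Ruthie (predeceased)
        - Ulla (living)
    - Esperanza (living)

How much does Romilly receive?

Romilly receives €36,000.

The entire €420,000 passes to the descendants.
That amount (€420,000) is divided at the children's generation into 5 shares of €84,000. Eira and Esperanza each take €84,000. The 3 shares of the deceased (Isolde, Linnea, and Ruthie) are combined into a pool of €252,000.
That pool (€252,000) is divided at the grandchildren's generation equally among Gideon, Romilly, Tamsin, Paloma, Yevgeni, Wyatt, and Ulla: €36,000 each.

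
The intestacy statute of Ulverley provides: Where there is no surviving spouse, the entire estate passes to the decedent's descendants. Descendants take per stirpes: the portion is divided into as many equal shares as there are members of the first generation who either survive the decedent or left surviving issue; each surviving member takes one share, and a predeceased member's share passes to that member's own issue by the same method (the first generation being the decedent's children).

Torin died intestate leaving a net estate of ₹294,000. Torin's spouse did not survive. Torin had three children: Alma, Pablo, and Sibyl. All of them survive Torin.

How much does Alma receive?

The entire ₹294,000 passes to the descendants.
That amount (₹294,000) is divided into 3 shares of ₹98,000: Alma, Pablo, and Sibyl each take ₹98,000.

Alma receives ₹98,000.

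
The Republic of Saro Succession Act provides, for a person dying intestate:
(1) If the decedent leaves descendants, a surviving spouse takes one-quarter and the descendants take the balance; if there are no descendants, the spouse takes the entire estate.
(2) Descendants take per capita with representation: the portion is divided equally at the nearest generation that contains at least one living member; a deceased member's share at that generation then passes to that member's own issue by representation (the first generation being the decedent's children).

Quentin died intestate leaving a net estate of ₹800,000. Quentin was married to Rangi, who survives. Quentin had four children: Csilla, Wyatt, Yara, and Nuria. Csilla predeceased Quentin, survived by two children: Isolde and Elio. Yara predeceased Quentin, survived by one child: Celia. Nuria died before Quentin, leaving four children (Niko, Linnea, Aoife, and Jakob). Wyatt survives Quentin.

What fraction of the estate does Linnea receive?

Linnea receives 3/64 of the estate.

Rangi takes one-quarter of ₹800,000 = ₹200,000. The remaining ₹600,000 passes to the descendants.
The descendants' portion (₹600,000) is divided into 4 shares of ₹150,000: Wyatt takes ₹150,000; Csilla's ₹150,000 share passes to Csilla's issue; Yara's ₹150,000 share passes to Yara's issue; Nuria's ₹150,000 share passes to Nuria's issue.
Csilla's share (₹150,000) is divided into 2 shares of ₹75,000: Isolde and Elio each take ₹75,000.
Yara's share (₹150,000) passes entirely to Celia.
Nuria's share (₹150,000) is divided into 4 shares of ₹37,500: Niko, Linnea, Aoife, and Jakob each take ₹37,500.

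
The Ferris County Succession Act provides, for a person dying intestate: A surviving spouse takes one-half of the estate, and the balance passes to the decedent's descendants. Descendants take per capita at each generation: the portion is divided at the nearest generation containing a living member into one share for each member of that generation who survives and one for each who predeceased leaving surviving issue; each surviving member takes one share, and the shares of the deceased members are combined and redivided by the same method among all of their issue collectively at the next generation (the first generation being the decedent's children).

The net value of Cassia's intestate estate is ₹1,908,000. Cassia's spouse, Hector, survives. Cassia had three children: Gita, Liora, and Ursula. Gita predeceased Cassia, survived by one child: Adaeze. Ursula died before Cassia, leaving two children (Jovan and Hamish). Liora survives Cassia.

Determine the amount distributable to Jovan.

Jovan receives ₹212,000.

Hector takes one-half of ₹1,908,000 = ₹954,000. The remaining ₹954,000 passes to the descendants.
The descendants' portion (₹954,000) is divided at the children's generation into 3 shares of ₹318,000. Liora takes ₹318,000. The 2 shares of the deceased (Gita and Ursula) are combined into a pool of ₹636,000.
That pool (₹636,000) is divided at the grandchildren's generation equally among Adaeze, Jovan, and Hamish: ₹212,000 each.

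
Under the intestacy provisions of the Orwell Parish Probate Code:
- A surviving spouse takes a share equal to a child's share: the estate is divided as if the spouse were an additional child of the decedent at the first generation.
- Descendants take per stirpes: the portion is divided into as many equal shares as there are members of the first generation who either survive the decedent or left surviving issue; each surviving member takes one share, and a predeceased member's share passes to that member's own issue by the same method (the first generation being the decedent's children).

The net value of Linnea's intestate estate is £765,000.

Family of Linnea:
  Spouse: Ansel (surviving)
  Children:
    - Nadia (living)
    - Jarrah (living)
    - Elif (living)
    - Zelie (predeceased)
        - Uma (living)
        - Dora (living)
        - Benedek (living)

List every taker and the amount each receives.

The spouse counts as an additional share at the children's level, so there are 5 primary shares of £153,000. Ansel takes one such share (£153,000).
The children's combined portion (£612,000) is divided into 4 shares of £153,000: Nadia, Jarrah, and Elif each take £153,000; Zelie's £153,000 share passes to Zelie's issue.
Zelie's share (£153,000) is divided into 3 shares of £51,000: Uma, Dora, and Benedek each take £51,000.

Ansel: £153,000; Nadia: £153,000; Jarrah: £153,000; Elif: £153,000; Uma: £51,000; Dora: £51,000; Benedek: £51,000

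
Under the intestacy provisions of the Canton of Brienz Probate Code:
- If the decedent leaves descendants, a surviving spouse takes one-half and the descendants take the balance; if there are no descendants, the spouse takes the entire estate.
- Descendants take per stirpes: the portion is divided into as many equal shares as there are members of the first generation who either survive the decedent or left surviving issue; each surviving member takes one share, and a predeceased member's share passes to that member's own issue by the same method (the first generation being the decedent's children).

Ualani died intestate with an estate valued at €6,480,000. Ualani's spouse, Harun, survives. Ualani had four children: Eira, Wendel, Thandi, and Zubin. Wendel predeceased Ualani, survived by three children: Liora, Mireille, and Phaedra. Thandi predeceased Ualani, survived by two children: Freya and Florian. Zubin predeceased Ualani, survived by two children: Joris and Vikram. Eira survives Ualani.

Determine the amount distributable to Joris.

Harun takes one-half of €6,480,000 = €3,240,000. The remaining €3,240,000 passes to the descendants.
The descendants' portion (€3,240,000) is divided into 4 shares of €810,000: Eira takes €810,000; Wendel's €810,000 share passes to Wendel's issue; Thandi's €810,000 share passes to Thandi's issue; Zubin's €810,000 share passes to Zubin's issue.
Wendel's share (€810,000) is divided into 3 shares of €270,000: Liora, Mireille, and Phaedra each take €270,000.
Thandi's share (€810,000) is divided into 2 shares of €405,000: Freya and Florian each take €405,000.
Zubin's share (€810,000) is divided into 2 shares of €405,000: Joris and Vikram each take €405,000.

Joris receives €405,000.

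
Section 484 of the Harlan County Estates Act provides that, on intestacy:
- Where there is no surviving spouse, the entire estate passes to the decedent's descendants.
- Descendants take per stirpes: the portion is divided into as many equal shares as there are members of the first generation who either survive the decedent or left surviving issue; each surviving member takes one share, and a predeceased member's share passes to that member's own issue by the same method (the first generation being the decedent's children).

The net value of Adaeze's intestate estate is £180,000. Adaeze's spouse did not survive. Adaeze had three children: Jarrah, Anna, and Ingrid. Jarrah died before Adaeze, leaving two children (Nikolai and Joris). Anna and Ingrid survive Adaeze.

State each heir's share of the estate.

The entire £180,000 passes to the descendants.
That amount (£180,000) is divided into 3 shares of £60,000: Anna and Ingrid each take £60,000; Jarrah's £60,000 share passes to Jarrah's issue.
Jarrah's share (£60,000) is divided into 2 shares of £30,000: Nikolai and Joris each take £30,000.

Nikolai: £30,000; Joris: £30,000; Anna: £60,000; Ingrid: £60,000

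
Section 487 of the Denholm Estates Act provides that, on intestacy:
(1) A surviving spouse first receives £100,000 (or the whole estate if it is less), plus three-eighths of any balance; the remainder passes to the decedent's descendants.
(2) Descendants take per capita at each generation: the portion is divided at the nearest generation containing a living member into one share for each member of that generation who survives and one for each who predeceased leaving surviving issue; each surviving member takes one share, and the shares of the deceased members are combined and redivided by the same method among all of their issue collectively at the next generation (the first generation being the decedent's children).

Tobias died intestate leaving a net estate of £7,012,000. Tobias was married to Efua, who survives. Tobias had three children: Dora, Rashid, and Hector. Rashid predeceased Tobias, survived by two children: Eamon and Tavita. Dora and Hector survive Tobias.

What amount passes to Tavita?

Tavita receives £720,000.

Efua first takes £100,000, leaving a balance of £6,912,000. Efua then takes three-eighths of the balance (£2,592,000), for a total of £2,692,000. The remaining £4,320,000 passes to the descendants.
The descendants' portion (£4,320,000) is divided at the children's generation into 3 shares of £1,440,000. Dora and Hector each take £1,440,000. The remaining share for the deceased Rashid (£1,440,000) is carried to the next generation.
That pool (£1,440,000) is divided at the grandchildren's generation equally among Eamon and Tavita: £720,000 each.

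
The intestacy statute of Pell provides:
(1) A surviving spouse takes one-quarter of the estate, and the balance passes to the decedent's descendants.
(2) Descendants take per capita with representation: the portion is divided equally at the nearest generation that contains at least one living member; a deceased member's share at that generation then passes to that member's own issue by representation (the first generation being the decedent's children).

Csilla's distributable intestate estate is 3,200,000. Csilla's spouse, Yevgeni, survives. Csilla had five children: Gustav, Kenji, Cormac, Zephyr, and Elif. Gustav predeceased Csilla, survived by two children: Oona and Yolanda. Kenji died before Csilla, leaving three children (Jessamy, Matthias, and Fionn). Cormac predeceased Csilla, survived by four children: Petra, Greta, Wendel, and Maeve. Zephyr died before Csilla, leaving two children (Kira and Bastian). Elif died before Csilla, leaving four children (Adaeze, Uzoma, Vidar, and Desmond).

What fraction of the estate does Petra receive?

Petra receives 1/20 of the estate.

Yevgeni takes one-quarter of 3,200,000 = 800,000. The remaining 2,400,000 passes to the descendants.
No child survives, so the initial division is made at the grandchildren's generation.
The descendants' portion (2,400,000) is divided into 15 shares of 160,000: Oona, Yolanda, Jessamy, Matthias, Fionn, Petra, Greta, Wendel, Maeve, Kira, Bastian, Adaeze, Uzoma, Vidar, and Desmond each take 160,000.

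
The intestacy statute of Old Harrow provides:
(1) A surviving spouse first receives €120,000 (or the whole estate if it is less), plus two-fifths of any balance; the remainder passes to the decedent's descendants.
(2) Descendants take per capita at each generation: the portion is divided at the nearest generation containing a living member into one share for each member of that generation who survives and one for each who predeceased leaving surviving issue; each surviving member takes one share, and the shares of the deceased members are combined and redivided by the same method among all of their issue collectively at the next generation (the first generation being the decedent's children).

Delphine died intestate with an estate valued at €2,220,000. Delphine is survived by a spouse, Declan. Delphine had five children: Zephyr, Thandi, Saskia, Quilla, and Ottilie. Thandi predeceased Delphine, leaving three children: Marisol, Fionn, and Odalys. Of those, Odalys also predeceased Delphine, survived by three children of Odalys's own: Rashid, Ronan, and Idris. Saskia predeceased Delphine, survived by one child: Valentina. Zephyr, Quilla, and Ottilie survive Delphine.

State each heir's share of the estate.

Declan first takes €120,000, leaving a balance of €2,100,000. Declan then takes two-fifths of the balance (€840,000), for a total of €960,000. The remaining €1,260,000 passes to the descendants.
The descendants' portion (€1,260,000) is divided at the children's generation into 5 shares of €252,000. Zephyr, Quilla, and Ottilie each take €252,000. The 2 shares of the deceased (Thandi and Saskia) are combined into a pool of €504,000.
That pool (€504,000) is divided at the grandchildren's generation into 4 shares of €126,000. Marisol, Fionn, and Valentina each take €126,000. The remaining share for the deceased Odalys (€126,000) is carried to the next generation.
That pool (€126,000) is divided at the great-grandchildren's generation equally among Rashid, Ronan, and Idris: €42,000 each.

Declan: €960,000; Zephyr: €252,000; Marisol: €126,000; Fionn: €126,000; Rashid: €42,000; Ronan: €42,000; Idris: €42,000; Valentina: €126,000; Quilla: €252,000; Ottilie: €252,000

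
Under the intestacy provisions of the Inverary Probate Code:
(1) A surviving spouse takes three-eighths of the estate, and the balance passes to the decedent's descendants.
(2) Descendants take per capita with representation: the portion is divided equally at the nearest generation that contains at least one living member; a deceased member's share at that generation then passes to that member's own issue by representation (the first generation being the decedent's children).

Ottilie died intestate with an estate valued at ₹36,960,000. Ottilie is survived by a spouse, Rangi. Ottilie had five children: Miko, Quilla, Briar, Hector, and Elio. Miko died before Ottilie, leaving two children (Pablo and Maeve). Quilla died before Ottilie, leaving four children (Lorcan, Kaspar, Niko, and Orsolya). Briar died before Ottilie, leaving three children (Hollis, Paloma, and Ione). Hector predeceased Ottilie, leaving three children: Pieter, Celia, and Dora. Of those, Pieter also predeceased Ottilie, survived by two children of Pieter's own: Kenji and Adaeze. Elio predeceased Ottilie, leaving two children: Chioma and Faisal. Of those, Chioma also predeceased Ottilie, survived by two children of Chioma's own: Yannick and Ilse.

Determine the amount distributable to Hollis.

Hollis receives ₹1,650,000.

Rangi takes three-eighths of ₹36,960,000 = ₹13,860,000. The remaining ₹23,100,000 passes to the descendants.
No child survives, so the initial division is made at the grandchildren's generation.
The descendants' portion (₹23,100,000) is divided into 14 shares of ₹1,650,000: Pablo, Maeve, Lorcan, Kaspar, Niko, Orsolya, Hollis, Paloma, Ione, Celia, Dora, and Faisal each take ₹1,650,000; Pieter's ₹1,650,000 share passes to Pieter's issue; Chioma's ₹1,650,000 share passes to Chioma's issue.
Pieter's share (₹1,650,000) is divided into 2 shares of ₹825,000: Kenji and Adaeze each take ₹825,000.
Chioma's share (₹1,650,000) is divided into 2 shares of ₹825,000: Yannick and Ilse each take ₹825,000.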